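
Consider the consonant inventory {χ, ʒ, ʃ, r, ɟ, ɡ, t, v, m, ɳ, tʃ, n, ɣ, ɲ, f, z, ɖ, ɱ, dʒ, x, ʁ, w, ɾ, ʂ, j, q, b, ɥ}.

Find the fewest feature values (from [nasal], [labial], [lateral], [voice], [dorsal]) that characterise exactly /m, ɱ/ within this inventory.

The class [+nasal], [+labial] has exactly /m, ɱ/ as its extension in this inventory. No smaller conjunction from the listed features achieves this: [+labial] alone would also admit /v, f, w, b, …/; [+nasal] alone would also admit /ɳ, n, ɲ/; and checking the remaining single features turns up none with this extension.

[+nasal, +labial]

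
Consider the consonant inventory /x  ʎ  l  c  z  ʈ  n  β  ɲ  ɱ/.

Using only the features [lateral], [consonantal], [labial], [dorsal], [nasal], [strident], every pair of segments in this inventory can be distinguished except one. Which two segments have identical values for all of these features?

On the given features, /c/ and /x/ have an identical profile: [−lateral], [+consonantal], [−labial], [+dorsal], [−nasal], [−strident]. No other two segments in the inventory coincide on all 6 features. (They do differ in [continuant] and [back], which are not among the given features.)

c, x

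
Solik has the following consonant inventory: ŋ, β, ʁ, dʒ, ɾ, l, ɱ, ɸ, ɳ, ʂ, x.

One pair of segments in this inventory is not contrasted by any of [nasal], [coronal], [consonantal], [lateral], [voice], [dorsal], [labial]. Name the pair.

dʒ, ɾ

/dʒ/ (voiced postalveolar affricate) and /ɾ/ (alveolar tap) are both [−nasal], [+coronal], [+consonantal], [−lateral], [+voice], [−dorsal], [−labial], so none of the listed features separates them. (They do differ in [sonorant], [strident] and [anterior], which are not among the given features.) Every other pair in the inventory differs on at least one listed feature.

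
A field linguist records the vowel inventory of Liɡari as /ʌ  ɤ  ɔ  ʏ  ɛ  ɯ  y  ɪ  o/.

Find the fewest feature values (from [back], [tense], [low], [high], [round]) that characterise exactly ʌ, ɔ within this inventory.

[+back, −tense]

/ʌ, ɔ/ are all [+back], [−tense], and no other segment in the inventory matches both values. Dropping any one of them over-generates: [−tense] alone would also admit /ʏ, ɛ, ɪ/; [+back] alone would also admit /ɤ, ɯ, o/. No other single listed feature picks out exactly this set either, so fewer than two features will not do.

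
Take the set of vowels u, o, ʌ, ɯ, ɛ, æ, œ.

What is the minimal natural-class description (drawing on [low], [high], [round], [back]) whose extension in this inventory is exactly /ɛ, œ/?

Every target segment is [−low], [−back]; each remaining inventory member fails at least one of these. Each conjunct is needed — [−back] alone would also admit /æ/; [−low] alone would also admit /u, o, ʌ, ɯ/ — and no other single listed feature has exactly this extension, so two is the minimum.

[−low, −back]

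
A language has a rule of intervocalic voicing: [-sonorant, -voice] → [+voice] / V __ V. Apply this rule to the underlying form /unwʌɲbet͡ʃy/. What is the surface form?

[unwʌɲbed͡ʒy]

/t͡ʃ/ satisfies [-sonorant, -voice] and sits in V __ V. The [+voice] counterpart of the voiceless postalveolar affricate is /d͡ʒ/. Other segments in /unwʌɲbet͡ʃy/ either fail the structural description or are not in the environment, so the surface form is [unwʌɲbed͡ʒy].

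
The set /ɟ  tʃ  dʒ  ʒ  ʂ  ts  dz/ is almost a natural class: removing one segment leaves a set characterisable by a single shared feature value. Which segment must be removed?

[strident] (equivalently [dorsal]) groups all but one: /dʒ, dz, ʒ, tʃ, ts, ʂ/ share [+strident] while /ɟ/ (voiced palatal stop) alone is [−strident]. Removing any other segment would not leave a single-feature class that excludes it.

ɟ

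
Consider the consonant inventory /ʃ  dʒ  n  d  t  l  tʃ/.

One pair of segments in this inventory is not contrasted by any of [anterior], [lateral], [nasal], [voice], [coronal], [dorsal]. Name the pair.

On the given features, /ʃ/ and /tʃ/ have an identical profile: [-anterior], [-lateral], [-nasal], [-voice], [+coronal], [-dorsal]. No other two segments in the inventory coincide on all 6 features. (They do differ in [continuant], which is not among the given features.)

ʃ, tʃ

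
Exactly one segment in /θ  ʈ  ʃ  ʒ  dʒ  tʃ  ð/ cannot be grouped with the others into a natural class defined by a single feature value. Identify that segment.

/ð, dʒ, ʒ, ʃ, θ, tʃ/ are all [+distributed], but /ʈ/ (voiceless retroflex stop) is [−distributed]. No other single segment can be removed to leave a set sharing one feature value that the removed segment lacks, so /ʈ/ is the odd one out.

ʈ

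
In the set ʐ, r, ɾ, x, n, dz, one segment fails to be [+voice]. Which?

x

Every segment except /x/ is [+voice]. /x/ (voiceless velar fricative) is [-voice], so it is the exception.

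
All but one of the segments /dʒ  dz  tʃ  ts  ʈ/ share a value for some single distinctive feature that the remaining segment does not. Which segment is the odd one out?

ʈ

/dʒ, dz, tʃ, ts/ are all [+delayed release], but /ʈ/ (voiceless retroflex stop) is [−delayed release]. No other single segment can be removed to leave a set sharing one feature value that the removed segment lacks, so /ʈ/ is the odd one out.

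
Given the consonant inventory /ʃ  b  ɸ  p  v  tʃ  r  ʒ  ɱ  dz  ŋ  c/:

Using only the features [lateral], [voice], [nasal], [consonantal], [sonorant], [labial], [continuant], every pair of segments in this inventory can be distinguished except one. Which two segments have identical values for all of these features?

c, tʃ

On the given features, /c/ and /tʃ/ have an identical profile: [-lateral], [-voice], [-nasal], [+consonantal], [-sonorant], [-labial], [-continuant]. No other two segments in the inventory coincide on all 7 features. (They do differ in [strident], [delayed release] and [dorsal], which are not among the given features.)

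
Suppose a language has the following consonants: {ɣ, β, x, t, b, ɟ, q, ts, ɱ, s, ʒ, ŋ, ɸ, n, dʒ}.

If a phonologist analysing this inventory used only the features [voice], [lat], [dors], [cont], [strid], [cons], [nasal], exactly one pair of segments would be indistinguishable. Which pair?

n, ɱ

Both /n/ and /ɱ/ are [+voice], [−lateral], [−dorsal], [−continuant], [−strident], [+consonantal], [+nasal]. Since the list omits [labial] and [coronal] — which do distinguish the alveolar nasal from the labiodental nasal — this pair collapses; all other pairs remain distinct.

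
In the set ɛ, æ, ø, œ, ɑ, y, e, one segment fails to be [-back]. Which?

ɑ

/œ, y, ɛ, e, ø, æ/ are all [-back]; /ɑ/ (low back unrounded vowel) is [+back].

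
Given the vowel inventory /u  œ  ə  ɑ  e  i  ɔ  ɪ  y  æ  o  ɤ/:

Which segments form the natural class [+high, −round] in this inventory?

Checking each segment against [+high], [−round]: /i/ (high front unrounded tense vowel), /ɪ/ (high front unrounded lax vowel) satisfy every feature; every other segment in the inventory fails at least one.

i, ɪ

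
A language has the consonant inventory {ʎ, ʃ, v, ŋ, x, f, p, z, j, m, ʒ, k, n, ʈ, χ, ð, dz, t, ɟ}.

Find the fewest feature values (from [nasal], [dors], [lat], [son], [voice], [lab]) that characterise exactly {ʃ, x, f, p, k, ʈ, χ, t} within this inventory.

The target set is precisely the extension of [−voice] in this inventory.

[−voice]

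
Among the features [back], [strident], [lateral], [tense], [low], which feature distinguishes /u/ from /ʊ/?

The two segments share [+back], [−strident], [−lateral], [−low]. The only feature from the list on which they differ: /u/ is [+tense] while /ʊ/ is [−tense].

[tense]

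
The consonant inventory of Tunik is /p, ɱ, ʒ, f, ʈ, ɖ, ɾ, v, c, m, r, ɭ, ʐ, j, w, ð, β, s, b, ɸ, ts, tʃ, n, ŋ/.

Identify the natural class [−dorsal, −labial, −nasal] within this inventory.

ʒ, ʈ, ɖ, ɾ, r, ɭ, ʐ, ð, s, ts, tʃ

Eliminate segments failing any feature: /p, ɱ, f, v, m, β, b, ɸ/ are [+labial]; /c, j, w, ŋ/ are [+dorsal]; /n/ is [+nasal]. The remaining /ʒ, ʈ, ɖ, ɾ, r, ɭ, ʐ, ð, s, ts, tʃ/ satisfy [−dorsal], [−labial], [−nasal].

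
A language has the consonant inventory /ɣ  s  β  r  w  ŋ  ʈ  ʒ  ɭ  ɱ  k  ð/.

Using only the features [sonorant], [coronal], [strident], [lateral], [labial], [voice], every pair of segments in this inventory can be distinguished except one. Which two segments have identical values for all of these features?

Both /ɱ/ and /w/ are [+sonorant], [−coronal], [−strident], [−lateral], [+labial], [+voice]. Since the list omits [nasal], [continuant], [round] and [dorsal] — which do distinguish the labiodental nasal from the labial-velar glide — this pair collapses; all other pairs remain distinct.

ɱ, w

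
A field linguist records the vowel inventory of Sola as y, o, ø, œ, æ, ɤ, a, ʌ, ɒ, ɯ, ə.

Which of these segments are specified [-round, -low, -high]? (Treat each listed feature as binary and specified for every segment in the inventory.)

Among the inventory, the [-round] segments are /æ, ɤ, a, ʌ, ɯ, ə/.
Intersecting with [-low] gives /ɤ, ʌ, ɯ, ə/.
Among these, [-high] leaves /ɤ, ʌ, ə/.

ɤ, ʌ, ə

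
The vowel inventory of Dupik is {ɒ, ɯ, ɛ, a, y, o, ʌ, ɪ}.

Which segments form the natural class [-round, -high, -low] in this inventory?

Eliminate segments failing any feature: /ɒ, y, o/ are [+round]; /ɯ, ɪ/ are [+high]; /a/ is [+low]. The remaining /ɛ, ʌ/ satisfy [-round], [-high], [-low].

ɛ, ʌ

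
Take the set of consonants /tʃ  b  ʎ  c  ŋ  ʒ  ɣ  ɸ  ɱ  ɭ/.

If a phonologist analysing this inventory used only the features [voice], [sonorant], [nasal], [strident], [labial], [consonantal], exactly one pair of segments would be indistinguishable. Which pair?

ʎ, ɭ

Both /ʎ/ and /ɭ/ are [+voice], [+sonorant], [−nasal], [−strident], [−labial], [+consonantal]. Since the list omits [dorsal] — which does distinguish the palatal lateral approximant from the retroflex lateral approximant — this pair collapses; all other pairs remain distinct.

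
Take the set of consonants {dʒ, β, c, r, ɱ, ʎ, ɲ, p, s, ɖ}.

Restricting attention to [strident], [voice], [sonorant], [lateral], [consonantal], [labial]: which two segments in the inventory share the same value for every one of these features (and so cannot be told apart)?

ɲ, r

On the given features, /ɲ/ and /r/ have an identical profile: [-strident], [+voice], [+sonorant], [-lateral], [+consonantal], [-labial]. No other two segments in the inventory coincide on all 6 features. (They do differ in [nasal], [continuant] and [dorsal], which are not among the given features.)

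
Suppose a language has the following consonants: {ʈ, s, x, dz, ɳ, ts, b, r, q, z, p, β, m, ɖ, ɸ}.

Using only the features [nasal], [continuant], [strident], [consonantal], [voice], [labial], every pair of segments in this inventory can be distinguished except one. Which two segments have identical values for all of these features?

/ʈ/ (voiceless retroflex stop) and /q/ (voiceless uvular stop) are both [-nasal], [-continuant], [-strident], [+consonantal], [-voice], [-labial], so none of the listed features separates them. (They do differ in [coronal] and [dorsal], which are not among the given features.) Every other pair in the inventory differs on at least one listed feature.

ʈ, q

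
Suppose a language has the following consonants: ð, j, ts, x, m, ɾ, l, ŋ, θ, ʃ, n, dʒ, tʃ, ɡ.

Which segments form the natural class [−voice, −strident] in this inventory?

x, θ

Checking each segment against [−voice], [−strident]: /x/ (voiceless velar fricative), /θ/ (voiceless dental fricative) satisfy every feature; every other segment in the inventory fails at least one.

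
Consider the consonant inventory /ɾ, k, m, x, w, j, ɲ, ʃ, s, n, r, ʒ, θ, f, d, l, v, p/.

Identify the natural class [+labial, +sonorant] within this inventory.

Eliminate segments failing any feature: /ɾ, k, x, j, ɲ, ʃ, s, n, r, ʒ, θ, d, l/ are [-labial]; /f, v, p/ are [-sonorant]. The remaining /m, w/ satisfy [+labial], [+sonorant].

m, w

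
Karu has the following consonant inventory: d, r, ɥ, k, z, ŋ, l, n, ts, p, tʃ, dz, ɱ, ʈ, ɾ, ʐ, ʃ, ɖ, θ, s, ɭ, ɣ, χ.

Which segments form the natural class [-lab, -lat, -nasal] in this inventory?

Checking each segment against [-labial], [-lateral], [-nasal]: /d/ (voiced alveolar stop), /r/ (alveolar trill), /k/ (voiceless velar stop), /z/ (voiced alveolar fricative), /ts/ (voiceless alveolar affricate), /tʃ/ (voiceless postalveolar affricate), among others, satisfy every feature; every other segment in the inventory fails at least one.

d, r, k, z, ts, tʃ, dz, ʈ, ɾ, ʐ, ʃ, ɖ, θ, s, ɣ, χ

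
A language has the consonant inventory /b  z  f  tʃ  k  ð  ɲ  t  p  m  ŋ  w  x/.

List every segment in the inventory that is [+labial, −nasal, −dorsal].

b, f, p

Among the inventory, the [+labial] segments are /b, f, p, m, w/.
Then [−nasal] gives /b, f, p, w/.
Then [−dorsal] leaves /b, f, p/.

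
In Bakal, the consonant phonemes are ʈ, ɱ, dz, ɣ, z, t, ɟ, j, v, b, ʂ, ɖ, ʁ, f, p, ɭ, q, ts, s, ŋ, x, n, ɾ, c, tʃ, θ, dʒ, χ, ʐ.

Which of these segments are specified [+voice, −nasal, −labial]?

Checking each segment against [+voice], [−nasal], [−labial]: /dz/ (voiced alveolar affricate), /ɣ/ (voiced velar fricative), /z/ (voiced alveolar fricative), /ɟ/ (voiced palatal stop), /j/ (palatal glide), /ɖ/ (voiced retroflex stop), among others, satisfy every feature; every other segment in the inventory fails at least one.

dz, ɣ, z, ɟ, j, ɖ, ʁ, ɭ, ɾ, dʒ, ʐ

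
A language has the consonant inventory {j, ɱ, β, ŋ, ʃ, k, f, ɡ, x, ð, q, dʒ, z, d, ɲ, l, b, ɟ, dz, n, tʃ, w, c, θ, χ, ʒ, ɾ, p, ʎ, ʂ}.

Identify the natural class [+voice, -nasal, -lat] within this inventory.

Among the inventory, the [+voice] segments are /j, ɱ, β, ŋ, ɡ, ð, dʒ, z, d, ɲ, l, b, ɟ, dz, n, w, ʒ, ɾ, ʎ/.
Within that set, [-nasal] gives /j, β, ɡ, ð, dʒ, z, d, l, b, ɟ, dz, w, ʒ, ɾ, ʎ/.
Within that set, [-lateral] leaves /j, β, ɡ, ð, dʒ, z, d, b, ɟ, dz, w, ʒ, ɾ/.

j, β, ɡ, ð, dʒ, z, d, b, ɟ, dz, w, ʒ, ɾ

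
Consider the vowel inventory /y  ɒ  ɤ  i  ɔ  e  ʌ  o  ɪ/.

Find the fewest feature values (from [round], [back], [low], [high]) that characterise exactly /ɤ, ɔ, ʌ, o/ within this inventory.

[−low, +back]

The class [−low], [+back] has exactly /ɤ, ɔ, ʌ, o/ as its extension in this inventory. No smaller conjunction from the listed features achieves this: [+back] alone would also admit /ɒ/; [−low] alone would also admit /y, i, e, ɪ/; and checking the remaining single features turns up none with this extension.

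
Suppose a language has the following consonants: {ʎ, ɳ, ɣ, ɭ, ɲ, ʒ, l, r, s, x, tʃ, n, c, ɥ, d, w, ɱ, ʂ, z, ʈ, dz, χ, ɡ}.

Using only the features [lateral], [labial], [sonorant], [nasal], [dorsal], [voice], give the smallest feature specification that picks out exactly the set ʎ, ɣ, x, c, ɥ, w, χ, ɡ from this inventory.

[−nasal, +dorsal]

/ʎ, ɣ, x, c, ɥ, w, χ, ɡ/ are all [−nasal], [+dorsal], and no other segment in the inventory matches both values. Dropping any one of them over-generates: [+dorsal] alone would also admit /ɲ/; [−nasal] alone would also admit /ɭ, ʒ, l, r, …/. No other single listed feature picks out exactly this set either, so fewer than two features will not do.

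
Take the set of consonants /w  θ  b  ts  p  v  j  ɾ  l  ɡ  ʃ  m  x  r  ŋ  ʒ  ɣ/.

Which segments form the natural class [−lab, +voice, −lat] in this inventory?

Checking each segment against [−labial], [+voice], [−lateral]: /j/ (palatal glide), /ɾ/ (alveolar tap), /ɡ/ (voiced velar stop), /r/ (alveolar trill), /ŋ/ (velar nasal), /ʒ/ (voiced postalveolar fricative), among others, satisfy every feature; every other segment in the inventory fails at least one.

j, ɾ, ɡ, r, ŋ, ʒ, ɣ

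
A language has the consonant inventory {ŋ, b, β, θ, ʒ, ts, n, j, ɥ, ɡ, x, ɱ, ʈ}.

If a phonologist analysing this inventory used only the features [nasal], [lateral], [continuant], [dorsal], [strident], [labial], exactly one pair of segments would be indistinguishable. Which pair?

/x/ (voiceless velar fricative) and /j/ (palatal glide) are both [−nasal], [−lateral], [+continuant], [+dorsal], [−strident], [−labial], so none of the listed features separates them. (They do differ in [sonorant], [voice] and [back], which are not among the given features.) Every other pair in the inventory differs on at least one listed feature.

x, j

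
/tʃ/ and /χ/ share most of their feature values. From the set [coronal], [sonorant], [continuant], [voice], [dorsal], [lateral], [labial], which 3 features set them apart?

The two segments share [−sonorant], [−voice], [−lateral], [−labial]. The only features from the list on which they differ: /tʃ/ is [−continuant] while /χ/ is [+continuant]; /tʃ/ is [+coronal] while /χ/ is [−coronal]; /tʃ/ is [−dorsal] while /χ/ is [+dorsal].

[continuant], [coronal], [dorsal]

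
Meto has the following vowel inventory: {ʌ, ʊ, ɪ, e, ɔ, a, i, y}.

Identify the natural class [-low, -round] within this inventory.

Eliminate segments failing any feature: /ʊ, ɔ, y/ are [+round]; /a/ is [+low]. The remaining /ʌ, ɪ, e, i/ satisfy [-low], [-round].

ʌ, ɪ, e, i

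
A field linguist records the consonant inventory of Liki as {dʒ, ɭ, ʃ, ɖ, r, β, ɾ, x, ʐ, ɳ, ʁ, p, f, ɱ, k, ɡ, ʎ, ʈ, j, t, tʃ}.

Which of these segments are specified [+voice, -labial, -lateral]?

Among the inventory, the [+voice] segments are /dʒ, ɭ, ɖ, r, β, ɾ, ʐ, ɳ, ʁ, ɱ, ɡ, ʎ, j/.
Among these, [-labial] gives /dʒ, ɭ, ɖ, r, ɾ, ʐ, ɳ, ʁ, ɡ, ʎ, j/.
Intersecting with [-lateral] leaves /dʒ, ɖ, r, ɾ, ʐ, ɳ, ʁ, ɡ, j/.

dʒ, ɖ, r, ɾ, ʐ, ɳ, ʁ, ɡ, j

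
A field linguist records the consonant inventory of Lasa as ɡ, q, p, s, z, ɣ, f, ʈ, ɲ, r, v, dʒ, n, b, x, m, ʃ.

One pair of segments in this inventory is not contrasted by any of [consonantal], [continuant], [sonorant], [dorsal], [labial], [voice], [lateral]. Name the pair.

Both /ʃ/ and /s/ are [+consonantal], [+continuant], [-sonorant], [-dorsal], [-labial], [-voice], [-lateral]. Since the list omits [anterior] and [distributed] — which do distinguish the voiceless postalveolar fricative from the voiceless alveolar fricative — this pair collapses; all other pairs remain distinct.

ʃ, s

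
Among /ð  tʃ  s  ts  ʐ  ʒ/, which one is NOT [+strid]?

ð

/ts, ʒ, ʐ, s, tʃ/ are all [+strident]; /ð/ (voiced dental fricative) is [-strident].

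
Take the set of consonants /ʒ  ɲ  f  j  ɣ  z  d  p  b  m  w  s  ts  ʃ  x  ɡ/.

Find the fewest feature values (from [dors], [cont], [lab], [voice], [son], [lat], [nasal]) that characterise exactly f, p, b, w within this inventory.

/f, p, b, w/ are all [-nasal], [+labial], and no other segment in the inventory matches both values. Dropping any one of them over-generates: [+labial] alone would also admit /m/; [-nasal] alone would also admit /ʒ, j, ɣ, z, …/. No other single listed feature picks out exactly this set either, so fewer than two features will not do.

[-nasal, +lab]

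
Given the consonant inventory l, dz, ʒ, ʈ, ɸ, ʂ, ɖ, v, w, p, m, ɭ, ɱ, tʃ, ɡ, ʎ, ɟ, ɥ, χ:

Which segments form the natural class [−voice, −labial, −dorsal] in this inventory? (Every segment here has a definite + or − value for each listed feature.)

ʈ, ʂ, tʃ

Eliminate segments failing any feature: /l, dz, ʒ, ɖ, v, w, m, ɭ, ɱ, ɡ, ʎ, ɟ, ɥ/ are [+voice]; /ɸ, p/ are [+labial]; /χ/ is [+dorsal]. The remaining /ʈ, ʂ, tʃ/ satisfy [−voice], [−labial], [−dorsal].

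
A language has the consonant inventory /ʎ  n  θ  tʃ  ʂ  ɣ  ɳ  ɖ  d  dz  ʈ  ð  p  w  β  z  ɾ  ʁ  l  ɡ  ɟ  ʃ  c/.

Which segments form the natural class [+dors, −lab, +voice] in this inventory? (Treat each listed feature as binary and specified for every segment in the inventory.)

First, the [+dorsal] segments are /ʎ, ɣ, w, ʁ, ɡ, ɟ, c/.
Intersecting with [−labial] gives /ʎ, ɣ, ʁ, ɡ, ɟ, c/.
Of those, [+voice] leaves /ʎ, ɣ, ʁ, ɡ, ɟ/.

ʎ, ɣ, ʁ, ɡ, ɟ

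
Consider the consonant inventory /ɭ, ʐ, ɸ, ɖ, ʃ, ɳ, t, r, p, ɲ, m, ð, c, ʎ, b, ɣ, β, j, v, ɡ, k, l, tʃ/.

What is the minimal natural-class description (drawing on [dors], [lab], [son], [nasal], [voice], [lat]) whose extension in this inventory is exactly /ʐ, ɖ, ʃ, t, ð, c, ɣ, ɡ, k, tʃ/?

/ʐ, ɖ, ʃ, t, ð, c, ɣ, ɡ, k, tʃ/ are all [−sonorant], [−labial], and no other segment in the inventory matches both values. Dropping any one of them over-generates: [−labial] alone would also admit /ɭ, ɳ, r, ɲ, …/; [−sonorant] alone would also admit /ɸ, p, b, β, …/. No other single listed feature picks out exactly this set either, so fewer than two features will not do.

[−son, −lab]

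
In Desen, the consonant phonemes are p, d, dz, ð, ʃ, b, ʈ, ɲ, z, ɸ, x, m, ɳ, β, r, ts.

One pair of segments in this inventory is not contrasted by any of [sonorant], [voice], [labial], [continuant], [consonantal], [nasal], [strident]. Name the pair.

ɲ, ɳ

/ɲ/ (palatal nasal) and /ɳ/ (retroflex nasal) are both [+sonorant], [+voice], [−labial], [−continuant], [+consonantal], [+nasal], [−strident], so none of the listed features separates them. (They do differ in [dorsal], which is not among the given features.) Every other pair in the inventory differs on at least one listed feature.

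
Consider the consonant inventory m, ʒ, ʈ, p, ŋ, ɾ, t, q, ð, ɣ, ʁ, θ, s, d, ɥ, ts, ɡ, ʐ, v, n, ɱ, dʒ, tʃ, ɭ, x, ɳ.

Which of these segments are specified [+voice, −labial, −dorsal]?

Checking each segment against [+voice], [−labial], [−dorsal]: /ʒ/ (voiced postalveolar fricative), /ɾ/ (alveolar tap), /ð/ (voiced dental fricative), /d/ (voiced alveolar stop), /ʐ/ (voiced retroflex fricative), /n/ (alveolar nasal), among others, satisfy every feature; every other segment in the inventory fails at least one.

ʒ, ɾ, ð, d, ʐ, n, dʒ, ɭ, ɳ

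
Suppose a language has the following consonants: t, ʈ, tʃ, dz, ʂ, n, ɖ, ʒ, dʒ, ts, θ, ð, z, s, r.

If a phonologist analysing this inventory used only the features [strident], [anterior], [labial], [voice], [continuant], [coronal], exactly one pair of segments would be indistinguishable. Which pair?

ð, r

On the given features, /ð/ and /r/ have an identical profile: [−strident], [+anterior], [−labial], [+voice], [+continuant], [+coronal]. No other two segments in the inventory coincide on all 6 features. (They do differ in [sonorant], which is not among the given features.)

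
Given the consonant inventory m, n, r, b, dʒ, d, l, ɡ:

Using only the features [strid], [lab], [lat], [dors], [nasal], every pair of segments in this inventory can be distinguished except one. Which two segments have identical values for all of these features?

Both /r/ and /d/ are [−strident], [−labial], [−lateral], [−dorsal], [−nasal]. Since the list omits [sonorant] and [continuant] — which do distinguish the alveolar trill from the voiced alveolar stop — this pair collapses; all other pairs remain distinct.

r, d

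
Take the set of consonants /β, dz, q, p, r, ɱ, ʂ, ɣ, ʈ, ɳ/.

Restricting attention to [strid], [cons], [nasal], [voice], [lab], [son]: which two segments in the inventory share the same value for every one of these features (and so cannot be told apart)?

ʈ, q

Both /ʈ/ and /q/ are [−strident], [+consonantal], [−nasal], [−voice], [−labial], [−sonorant]. Since the list omits [coronal] and [dorsal] — which do distinguish the voiceless retroflex stop from the voiceless uvular stop — this pair collapses; all other pairs remain distinct.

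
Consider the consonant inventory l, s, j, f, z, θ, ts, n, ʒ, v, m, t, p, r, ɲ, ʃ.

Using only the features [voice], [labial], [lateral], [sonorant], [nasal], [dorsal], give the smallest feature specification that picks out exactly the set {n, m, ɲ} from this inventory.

/n, m, ɲ/ are exactly the [+nasal] segments in the inventory, so a single feature suffices.

[+nasal]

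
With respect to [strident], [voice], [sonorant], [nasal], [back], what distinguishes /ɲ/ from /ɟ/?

The two segments share [-strident], [+voice], [-back]. The only features from the list on which they differ: /ɲ/ is [+sonorant] while /ɟ/ is [-sonorant]; /ɲ/ is [+nasal] while /ɟ/ is [-nasal].

[sonorant], [nasal]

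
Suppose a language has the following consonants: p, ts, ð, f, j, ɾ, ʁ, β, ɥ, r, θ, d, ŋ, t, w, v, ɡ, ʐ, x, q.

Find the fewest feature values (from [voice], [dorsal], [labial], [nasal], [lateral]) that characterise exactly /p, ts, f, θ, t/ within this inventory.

/p, ts, f, θ, t/ are all [-voice], [-dorsal], and no other segment in the inventory matches both values. Dropping any one of them over-generates: [-dorsal] alone would also admit /ð, ɾ, β, r, …/; [-voice] alone would also admit /x, q/. No other single listed feature picks out exactly this set either, so fewer than two features will not do.

[-voice, -dorsal]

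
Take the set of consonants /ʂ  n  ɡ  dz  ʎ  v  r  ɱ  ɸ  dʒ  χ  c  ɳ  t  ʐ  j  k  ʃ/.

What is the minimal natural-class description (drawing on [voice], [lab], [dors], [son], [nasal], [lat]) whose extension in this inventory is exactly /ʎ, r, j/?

The class [+sonorant], [−nasal] has exactly /ʎ, r, j/ as its extension in this inventory. No smaller conjunction from the listed features achieves this: [−nasal] alone would also admit /ʂ, ɡ, dz, v, …/; [+sonorant] alone would also admit /n, ɱ, ɳ/; and checking the remaining single features turns up none with this extension.

[+son, −nasal]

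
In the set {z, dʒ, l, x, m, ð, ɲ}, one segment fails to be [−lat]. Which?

l

Every segment except /l/ is [−lateral]. /l/ (alveolar lateral approximant) is [+lateral], so it is the exception.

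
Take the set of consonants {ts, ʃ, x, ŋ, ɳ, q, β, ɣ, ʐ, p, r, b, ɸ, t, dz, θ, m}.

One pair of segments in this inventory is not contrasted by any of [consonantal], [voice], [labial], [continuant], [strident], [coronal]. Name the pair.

On the given features, /b/ and /m/ have an identical profile: [+consonantal], [+voice], [+labial], [−continuant], [−strident], [−coronal]. No other two segments in the inventory coincide on all 6 features. (They do differ in [sonorant] and [nasal], which are not among the given features.)

b, m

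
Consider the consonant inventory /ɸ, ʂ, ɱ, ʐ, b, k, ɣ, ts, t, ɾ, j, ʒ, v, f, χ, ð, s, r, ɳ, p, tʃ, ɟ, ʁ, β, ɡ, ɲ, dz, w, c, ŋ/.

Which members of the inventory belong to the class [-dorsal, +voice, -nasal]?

First, the [-dorsal] segments are /ɸ, ʂ, ɱ, ʐ, b, ts, t, ɾ, ʒ, v, f, ð, s, r, ɳ, p, tʃ, β, dz/.
Within that set, [+voice] gives /ɱ, ʐ, b, ɾ, ʒ, v, ð, r, ɳ, β, dz/.
Within that set, [-nasal] leaves /ʐ, b, ɾ, ʒ, v, ð, r, β, dz/.

ʐ, b, ɾ, ʒ, v, ð, r, β, dz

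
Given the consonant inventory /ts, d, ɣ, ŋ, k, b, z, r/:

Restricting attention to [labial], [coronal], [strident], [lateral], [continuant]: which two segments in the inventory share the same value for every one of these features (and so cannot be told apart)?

ŋ, k

On the given features, /ŋ/ and /k/ have an identical profile: [−labial], [−coronal], [−strident], [−lateral], [−continuant]. No other two segments in the inventory coincide on all 5 features. (They do differ in [sonorant], [voice] and [nasal], which are not among the given features.)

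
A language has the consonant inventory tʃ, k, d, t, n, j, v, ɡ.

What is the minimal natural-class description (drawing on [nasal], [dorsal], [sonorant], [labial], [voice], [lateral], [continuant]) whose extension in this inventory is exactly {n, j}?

[+sonorant]

Every target segment is [+sonorant] and no other inventory member is, so one feature is enough.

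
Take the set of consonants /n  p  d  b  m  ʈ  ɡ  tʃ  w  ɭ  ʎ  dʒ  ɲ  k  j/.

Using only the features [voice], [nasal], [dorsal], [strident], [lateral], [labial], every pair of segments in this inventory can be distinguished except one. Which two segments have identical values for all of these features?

On the given features, /j/ and /ɡ/ have an identical profile: [+voice], [-nasal], [+dorsal], [-strident], [-lateral], [-labial]. No other two segments in the inventory coincide on all 6 features. (They do differ in [sonorant], [continuant] and [back], which are not among the given features.)

j, ɡ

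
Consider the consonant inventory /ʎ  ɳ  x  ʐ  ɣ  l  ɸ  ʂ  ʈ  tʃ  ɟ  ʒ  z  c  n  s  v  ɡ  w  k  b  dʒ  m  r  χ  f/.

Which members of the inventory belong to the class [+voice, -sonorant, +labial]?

v, b

Checking each segment against [+voice], [-sonorant], [+labial]: /v/ (voiced labiodental fricative), /b/ (voiced bilabial stop) satisfy every feature; every other segment in the inventory fails at least one.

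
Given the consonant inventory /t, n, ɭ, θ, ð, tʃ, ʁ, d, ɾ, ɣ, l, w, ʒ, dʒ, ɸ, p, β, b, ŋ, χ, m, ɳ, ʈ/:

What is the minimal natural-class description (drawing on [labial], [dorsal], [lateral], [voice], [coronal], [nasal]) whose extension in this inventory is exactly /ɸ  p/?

[−voice, +labial]

The class [−voice], [+labial] has exactly /ɸ, p/ as its extension in this inventory. No smaller conjunction from the listed features achieves this: [+labial] alone would also admit /w, β, b, m/; [−voice] alone would also admit /t, θ, tʃ, χ, …/; and checking the remaining single features turns up none with this extension.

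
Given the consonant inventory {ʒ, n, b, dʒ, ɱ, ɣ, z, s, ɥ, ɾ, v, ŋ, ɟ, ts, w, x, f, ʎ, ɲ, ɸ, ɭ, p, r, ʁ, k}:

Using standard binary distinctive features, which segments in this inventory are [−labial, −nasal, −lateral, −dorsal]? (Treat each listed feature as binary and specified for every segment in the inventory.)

ʒ, dʒ, z, s, ɾ, ts, r

Eliminate segments failing any feature: /n, ŋ, ɲ/ are [+nasal]; /b, ɱ, ɥ, v, w, f, ɸ, p/ are [+labial]; /ɣ, ɟ, x, ʁ, k/ are [+dorsal]; /ʎ, ɭ/ are [+lateral]. The remaining /ʒ, dʒ, z, s, ɾ, ts, r/ satisfy [−labial], [−nasal], [−lateral], [−dorsal].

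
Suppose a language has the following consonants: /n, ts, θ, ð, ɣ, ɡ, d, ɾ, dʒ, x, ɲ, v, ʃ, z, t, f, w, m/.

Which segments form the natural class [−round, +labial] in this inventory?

v, f, m

Among the inventory, the [−round] segments are /n, ts, θ, ð, ɣ, ɡ, d, ɾ, dʒ, x, ɲ, v, ʃ, z, t, f, m/.
Intersecting with [+labial] leaves /v, f, m/.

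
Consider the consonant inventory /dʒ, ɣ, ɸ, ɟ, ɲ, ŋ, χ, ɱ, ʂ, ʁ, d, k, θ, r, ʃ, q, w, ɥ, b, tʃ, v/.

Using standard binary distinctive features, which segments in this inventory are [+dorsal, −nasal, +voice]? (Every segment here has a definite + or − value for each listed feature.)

ɣ, ɟ, ʁ, w, ɥ

First, the [+dorsal] segments are /ɣ, ɟ, ɲ, ŋ, χ, ʁ, k, q, w, ɥ/.
Then [−nasal] gives /ɣ, ɟ, χ, ʁ, k, q, w, ɥ/.
Of those, [+voice] leaves /ɣ, ɟ, ʁ, w, ɥ/.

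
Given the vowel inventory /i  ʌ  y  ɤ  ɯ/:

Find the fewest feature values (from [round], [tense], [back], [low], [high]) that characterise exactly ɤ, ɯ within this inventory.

[+back, +tense]

/ɤ, ɯ/ are all [+back], [+tense], and no other segment in the inventory matches both values. Dropping any one of them over-generates: [+tense] alone would also admit /i, y/; [+back] alone would also admit /ʌ/. No other single listed feature picks out exactly this set either, so fewer than two features will not do.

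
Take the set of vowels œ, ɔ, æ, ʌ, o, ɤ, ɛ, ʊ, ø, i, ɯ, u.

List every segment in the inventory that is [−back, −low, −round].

Checking each segment against [−back], [−low], [−round]: /ɛ/ (mid front unrounded lax vowel), /i/ (high front unrounded tense vowel) satisfy every feature; every other segment in the inventory fails at least one.

ɛ, i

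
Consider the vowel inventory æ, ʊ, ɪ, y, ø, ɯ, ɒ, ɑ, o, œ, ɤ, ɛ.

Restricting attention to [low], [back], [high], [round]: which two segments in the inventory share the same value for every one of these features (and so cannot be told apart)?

ø, œ

On the given features, /ø/ and /œ/ have an identical profile: [−low], [−back], [−high], [+round]. No other two segments in the inventory coincide on all 4 features. (They do differ in [tense], which is not among the given features.)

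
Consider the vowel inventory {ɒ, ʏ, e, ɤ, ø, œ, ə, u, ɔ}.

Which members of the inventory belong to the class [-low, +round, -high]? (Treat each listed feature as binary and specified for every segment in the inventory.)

ø, œ, ɔ

First, the [-low] segments are /ʏ, e, ɤ, ø, œ, ə, u, ɔ/.
Within that set, [+round] gives /ʏ, ø, œ, u, ɔ/.
Within that set, [-high] leaves /ø, œ, ɔ/.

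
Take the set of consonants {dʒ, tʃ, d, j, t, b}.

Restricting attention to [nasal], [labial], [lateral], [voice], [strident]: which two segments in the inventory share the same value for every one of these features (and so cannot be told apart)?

/j/ (palatal glide) and /d/ (voiced alveolar stop) are both [-nasal], [-labial], [-lateral], [+voice], [-strident], so none of the listed features separates them. (They do differ in [sonorant], [continuant] and [dorsal], which are not among the given features.) Every other pair in the inventory differs on at least one listed feature.

j, d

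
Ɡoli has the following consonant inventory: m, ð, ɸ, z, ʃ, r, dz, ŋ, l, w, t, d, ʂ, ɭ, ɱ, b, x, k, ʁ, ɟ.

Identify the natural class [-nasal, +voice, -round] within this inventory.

Checking each segment against [-nasal], [+voice], [-round]: /ð/ (voiced dental fricative), /z/ (voiced alveolar fricative), /r/ (alveolar trill), /dz/ (voiced alveolar affricate), /l/ (alveolar lateral approximant), /d/ (voiced alveolar stop), among others, satisfy every feature; every other segment in the inventory fails at least one.

ð, z, r, dz, l, d, ɭ, b, ʁ, ɟ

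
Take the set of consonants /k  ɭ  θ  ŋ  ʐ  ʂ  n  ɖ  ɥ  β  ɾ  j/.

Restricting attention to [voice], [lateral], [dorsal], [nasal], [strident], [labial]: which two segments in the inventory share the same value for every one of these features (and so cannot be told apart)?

ɾ, ɖ

Both /ɾ/ and /ɖ/ are [+voice], [−lateral], [−dorsal], [−nasal], [−strident], [−labial]. Since the list omits [sonorant] and [anterior] — which do distinguish the alveolar tap from the voiced retroflex stop — this pair collapses; all other pairs remain distinct.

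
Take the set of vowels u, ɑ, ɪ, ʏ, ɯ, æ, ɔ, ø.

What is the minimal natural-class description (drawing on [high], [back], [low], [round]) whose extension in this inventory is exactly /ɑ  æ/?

[+low]

/ɑ, æ/ are exactly the [+low] segments in the inventory, so a single feature suffices.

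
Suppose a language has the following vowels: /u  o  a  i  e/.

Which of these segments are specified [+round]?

u, o

The feature [round] marks segments produced with lip rounding. In this inventory /u, o/ have that property, so they are [+round]; /a, i, e/ are [−round].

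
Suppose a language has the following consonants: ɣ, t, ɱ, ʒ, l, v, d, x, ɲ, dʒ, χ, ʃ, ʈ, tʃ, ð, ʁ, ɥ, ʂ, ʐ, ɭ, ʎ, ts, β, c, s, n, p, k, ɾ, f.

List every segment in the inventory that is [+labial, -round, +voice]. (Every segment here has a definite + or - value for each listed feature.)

Checking each segment against [+labial], [-round], [+voice]: /ɱ/ (labiodental nasal), /v/ (voiced labiodental fricative), /β/ (voiced bilabial fricative) satisfy every feature; every other segment in the inventory fails at least one.

ɱ, v, β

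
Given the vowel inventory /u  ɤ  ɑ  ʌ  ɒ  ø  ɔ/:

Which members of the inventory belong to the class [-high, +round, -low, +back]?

Checking each segment against [-high], [+round], [-low], [+back]: /ɔ/ (mid back rounded lax vowel) satisfies every feature; every other segment in the inventory fails at least one.

ɔ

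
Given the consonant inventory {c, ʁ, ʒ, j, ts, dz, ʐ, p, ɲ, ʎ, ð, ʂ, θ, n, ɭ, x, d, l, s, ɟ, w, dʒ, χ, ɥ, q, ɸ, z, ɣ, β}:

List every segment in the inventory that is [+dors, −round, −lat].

c, ʁ, j, ɲ, x, ɟ, χ, q, ɣ

Checking each segment against [+dorsal], [−round], [−lateral]: /c/ (voiceless palatal stop), /ʁ/ (voiced uvular fricative), /j/ (palatal glide), /ɲ/ (palatal nasal), /x/ (voiceless velar fricative), /ɟ/ (voiced palatal stop), among others, satisfy every feature; every other segment in the inventory fails at least one.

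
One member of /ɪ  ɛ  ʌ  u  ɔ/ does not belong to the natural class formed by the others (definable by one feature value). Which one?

The remaining segments after removing /u/ share [-tense]; /u/ (high back rounded tense vowel) is [+tense]. For every other candidate removal, the leftover set fails to share any single feature value that the removed segment lacks.

u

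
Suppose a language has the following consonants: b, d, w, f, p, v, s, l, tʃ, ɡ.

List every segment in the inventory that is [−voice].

The feature [voice] marks segments produced with vocal-fold vibration. In this inventory /f, p, s, tʃ/ lack that property, so they are [−voice]; /b, d, w, v, l, ɡ/ are [+voice].

f, p, s, tʃ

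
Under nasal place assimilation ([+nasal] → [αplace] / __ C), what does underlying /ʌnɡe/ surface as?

[ʌŋɡe]

/n/ sits before the [+dorsal] consonant /ɡ/, so it takes on [+dorsal] and surfaces as /ŋ/. The rest of the form is unaffected: [ʌŋɡe].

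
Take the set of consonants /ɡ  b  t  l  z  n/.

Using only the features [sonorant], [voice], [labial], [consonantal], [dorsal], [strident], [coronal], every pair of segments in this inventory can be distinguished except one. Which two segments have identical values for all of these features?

l, n

Both /l/ and /n/ are [+sonorant], [+voice], [-labial], [+consonantal], [-dorsal], [-strident], [+coronal]. Since the list omits [nasal] and [lateral] — which do distinguish the alveolar lateral approximant from the alveolar nasal — this pair collapses; all other pairs remain distinct.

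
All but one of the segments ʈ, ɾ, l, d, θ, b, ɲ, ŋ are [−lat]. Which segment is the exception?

Every segment except /l/ is [−lateral]. /l/ (alveolar lateral approximant) is [+lateral], so it is the exception.

l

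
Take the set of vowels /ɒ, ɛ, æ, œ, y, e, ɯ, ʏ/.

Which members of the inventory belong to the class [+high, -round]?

First, the [+high] segments are /y, ɯ, ʏ/.
Intersecting with [-round] leaves /ɯ/.

ɯ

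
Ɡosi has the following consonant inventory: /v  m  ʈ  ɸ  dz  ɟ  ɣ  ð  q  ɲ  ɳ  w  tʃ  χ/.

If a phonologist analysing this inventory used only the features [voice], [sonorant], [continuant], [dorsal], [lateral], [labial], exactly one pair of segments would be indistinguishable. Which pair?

On the given features, /tʃ/ and /ʈ/ have an identical profile: [−voice], [−sonorant], [−continuant], [−dorsal], [−lateral], [−labial]. No other two segments in the inventory coincide on all 6 features. (They do differ in [strident], [delayed release] and [distributed], which are not among the given features.)

tʃ, ʈ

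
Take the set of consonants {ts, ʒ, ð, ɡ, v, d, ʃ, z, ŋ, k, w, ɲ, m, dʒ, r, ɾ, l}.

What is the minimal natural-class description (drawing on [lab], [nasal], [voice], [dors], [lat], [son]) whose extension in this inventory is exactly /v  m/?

/v, m/ are all [+labial], [−dorsal], and no other segment in the inventory matches both values. Dropping any one of them over-generates: [−dorsal] alone would also admit /ts, ʒ, ð, d, …/; [+labial] alone would also admit /w/. No other single listed feature picks out exactly this set either, so fewer than two features will not do.

[+lab, −dors]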